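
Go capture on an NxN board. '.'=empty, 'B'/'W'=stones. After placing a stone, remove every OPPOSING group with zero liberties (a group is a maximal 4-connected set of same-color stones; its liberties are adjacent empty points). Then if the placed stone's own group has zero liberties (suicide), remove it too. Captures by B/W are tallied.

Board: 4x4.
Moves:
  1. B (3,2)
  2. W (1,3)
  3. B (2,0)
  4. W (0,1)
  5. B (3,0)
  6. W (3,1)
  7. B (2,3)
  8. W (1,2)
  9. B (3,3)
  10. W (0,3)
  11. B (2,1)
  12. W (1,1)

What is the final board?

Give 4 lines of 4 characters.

Answer: .W.W
.WWW
BB.B
B.BB

Derivation:
Move 1: B@(3,2) -> caps B=0 W=0
Move 2: W@(1,3) -> caps B=0 W=0
Move 3: B@(2,0) -> caps B=0 W=0
Move 4: W@(0,1) -> caps B=0 W=0
Move 5: B@(3,0) -> caps B=0 W=0
Move 6: W@(3,1) -> caps B=0 W=0
Move 7: B@(2,3) -> caps B=0 W=0
Move 8: W@(1,2) -> caps B=0 W=0
Move 9: B@(3,3) -> caps B=0 W=0
Move 10: W@(0,3) -> caps B=0 W=0
Move 11: B@(2,1) -> caps B=1 W=0
Move 12: W@(1,1) -> caps B=1 W=0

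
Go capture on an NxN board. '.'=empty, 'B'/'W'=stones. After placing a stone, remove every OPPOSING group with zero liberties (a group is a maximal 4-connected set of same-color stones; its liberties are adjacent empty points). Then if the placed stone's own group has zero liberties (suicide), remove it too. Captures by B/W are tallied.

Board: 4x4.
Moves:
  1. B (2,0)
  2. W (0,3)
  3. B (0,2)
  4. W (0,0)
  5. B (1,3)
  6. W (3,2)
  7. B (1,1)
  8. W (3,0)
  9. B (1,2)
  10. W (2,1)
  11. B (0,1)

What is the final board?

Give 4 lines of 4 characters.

Move 1: B@(2,0) -> caps B=0 W=0
Move 2: W@(0,3) -> caps B=0 W=0
Move 3: B@(0,2) -> caps B=0 W=0
Move 4: W@(0,0) -> caps B=0 W=0
Move 5: B@(1,3) -> caps B=1 W=0
Move 6: W@(3,2) -> caps B=1 W=0
Move 7: B@(1,1) -> caps B=1 W=0
Move 8: W@(3,0) -> caps B=1 W=0
Move 9: B@(1,2) -> caps B=1 W=0
Move 10: W@(2,1) -> caps B=1 W=0
Move 11: B@(0,1) -> caps B=1 W=0

Answer: WBB.
.BBB
BW..
W.W.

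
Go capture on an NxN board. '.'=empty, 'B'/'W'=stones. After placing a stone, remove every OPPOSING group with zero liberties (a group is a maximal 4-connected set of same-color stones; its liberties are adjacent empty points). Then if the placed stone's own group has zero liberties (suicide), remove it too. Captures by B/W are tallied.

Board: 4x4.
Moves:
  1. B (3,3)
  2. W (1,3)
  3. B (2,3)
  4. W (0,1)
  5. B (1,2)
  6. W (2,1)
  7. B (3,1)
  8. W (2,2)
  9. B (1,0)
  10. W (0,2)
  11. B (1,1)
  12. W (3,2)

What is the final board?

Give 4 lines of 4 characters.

Answer: .WW.
BBBW
.WW.
.BW.

Derivation:
Move 1: B@(3,3) -> caps B=0 W=0
Move 2: W@(1,3) -> caps B=0 W=0
Move 3: B@(2,3) -> caps B=0 W=0
Move 4: W@(0,1) -> caps B=0 W=0
Move 5: B@(1,2) -> caps B=0 W=0
Move 6: W@(2,1) -> caps B=0 W=0
Move 7: B@(3,1) -> caps B=0 W=0
Move 8: W@(2,2) -> caps B=0 W=0
Move 9: B@(1,0) -> caps B=0 W=0
Move 10: W@(0,2) -> caps B=0 W=0
Move 11: B@(1,1) -> caps B=0 W=0
Move 12: W@(3,2) -> caps B=0 W=2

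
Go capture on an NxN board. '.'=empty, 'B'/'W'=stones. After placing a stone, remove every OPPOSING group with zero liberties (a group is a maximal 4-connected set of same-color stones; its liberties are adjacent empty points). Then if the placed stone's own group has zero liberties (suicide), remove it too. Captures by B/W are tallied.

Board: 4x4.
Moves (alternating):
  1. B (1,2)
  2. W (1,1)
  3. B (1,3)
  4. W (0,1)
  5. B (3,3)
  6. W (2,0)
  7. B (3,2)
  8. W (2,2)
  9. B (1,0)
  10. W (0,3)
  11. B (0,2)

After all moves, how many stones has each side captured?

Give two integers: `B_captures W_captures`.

Answer: 1 0

Derivation:
Move 1: B@(1,2) -> caps B=0 W=0
Move 2: W@(1,1) -> caps B=0 W=0
Move 3: B@(1,3) -> caps B=0 W=0
Move 4: W@(0,1) -> caps B=0 W=0
Move 5: B@(3,3) -> caps B=0 W=0
Move 6: W@(2,0) -> caps B=0 W=0
Move 7: B@(3,2) -> caps B=0 W=0
Move 8: W@(2,2) -> caps B=0 W=0
Move 9: B@(1,0) -> caps B=0 W=0
Move 10: W@(0,3) -> caps B=0 W=0
Move 11: B@(0,2) -> caps B=1 W=0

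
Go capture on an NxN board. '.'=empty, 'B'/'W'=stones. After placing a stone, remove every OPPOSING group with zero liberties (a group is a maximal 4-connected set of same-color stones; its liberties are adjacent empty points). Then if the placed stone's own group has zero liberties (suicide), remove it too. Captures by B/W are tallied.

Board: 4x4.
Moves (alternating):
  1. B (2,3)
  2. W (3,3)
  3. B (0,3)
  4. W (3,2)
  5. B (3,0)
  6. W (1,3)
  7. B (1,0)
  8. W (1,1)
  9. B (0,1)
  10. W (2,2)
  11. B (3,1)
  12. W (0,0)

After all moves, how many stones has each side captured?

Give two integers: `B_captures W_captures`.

Move 1: B@(2,3) -> caps B=0 W=0
Move 2: W@(3,3) -> caps B=0 W=0
Move 3: B@(0,3) -> caps B=0 W=0
Move 4: W@(3,2) -> caps B=0 W=0
Move 5: B@(3,0) -> caps B=0 W=0
Move 6: W@(1,3) -> caps B=0 W=0
Move 7: B@(1,0) -> caps B=0 W=0
Move 8: W@(1,1) -> caps B=0 W=0
Move 9: B@(0,1) -> caps B=0 W=0
Move 10: W@(2,2) -> caps B=0 W=1
Move 11: B@(3,1) -> caps B=0 W=1
Move 12: W@(0,0) -> caps B=0 W=1

Answer: 0 1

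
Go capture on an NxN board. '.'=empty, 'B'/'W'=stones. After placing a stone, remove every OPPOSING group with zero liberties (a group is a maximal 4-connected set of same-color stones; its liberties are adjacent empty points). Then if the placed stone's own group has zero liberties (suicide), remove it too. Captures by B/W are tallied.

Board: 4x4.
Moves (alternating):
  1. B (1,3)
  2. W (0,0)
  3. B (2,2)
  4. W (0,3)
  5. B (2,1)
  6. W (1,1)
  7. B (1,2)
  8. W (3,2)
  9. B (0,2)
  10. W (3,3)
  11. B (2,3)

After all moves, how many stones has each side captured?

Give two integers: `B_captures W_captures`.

Move 1: B@(1,3) -> caps B=0 W=0
Move 2: W@(0,0) -> caps B=0 W=0
Move 3: B@(2,2) -> caps B=0 W=0
Move 4: W@(0,3) -> caps B=0 W=0
Move 5: B@(2,1) -> caps B=0 W=0
Move 6: W@(1,1) -> caps B=0 W=0
Move 7: B@(1,2) -> caps B=0 W=0
Move 8: W@(3,2) -> caps B=0 W=0
Move 9: B@(0,2) -> caps B=1 W=0
Move 10: W@(3,3) -> caps B=1 W=0
Move 11: B@(2,3) -> caps B=1 W=0

Answer: 1 0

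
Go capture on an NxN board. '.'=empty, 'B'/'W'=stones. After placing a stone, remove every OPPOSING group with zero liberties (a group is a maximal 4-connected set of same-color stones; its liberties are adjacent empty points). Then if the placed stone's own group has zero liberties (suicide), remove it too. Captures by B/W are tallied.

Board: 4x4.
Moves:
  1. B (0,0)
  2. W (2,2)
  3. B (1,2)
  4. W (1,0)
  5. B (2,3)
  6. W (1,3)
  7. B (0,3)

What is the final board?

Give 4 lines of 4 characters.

Answer: B..B
W.B.
..WB
....

Derivation:
Move 1: B@(0,0) -> caps B=0 W=0
Move 2: W@(2,2) -> caps B=0 W=0
Move 3: B@(1,2) -> caps B=0 W=0
Move 4: W@(1,0) -> caps B=0 W=0
Move 5: B@(2,3) -> caps B=0 W=0
Move 6: W@(1,3) -> caps B=0 W=0
Move 7: B@(0,3) -> caps B=1 W=0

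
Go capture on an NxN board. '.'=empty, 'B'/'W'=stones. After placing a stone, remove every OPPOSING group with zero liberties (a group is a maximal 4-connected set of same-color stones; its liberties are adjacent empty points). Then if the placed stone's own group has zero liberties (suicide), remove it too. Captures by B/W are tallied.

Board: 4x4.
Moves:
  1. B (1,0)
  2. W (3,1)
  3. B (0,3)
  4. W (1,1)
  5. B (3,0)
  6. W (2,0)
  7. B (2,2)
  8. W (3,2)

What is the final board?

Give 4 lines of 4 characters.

Answer: ...B
BW..
W.B.
.WW.

Derivation:
Move 1: B@(1,0) -> caps B=0 W=0
Move 2: W@(3,1) -> caps B=0 W=0
Move 3: B@(0,3) -> caps B=0 W=0
Move 4: W@(1,1) -> caps B=0 W=0
Move 5: B@(3,0) -> caps B=0 W=0
Move 6: W@(2,0) -> caps B=0 W=1
Move 7: B@(2,2) -> caps B=0 W=1
Move 8: W@(3,2) -> caps B=0 W=1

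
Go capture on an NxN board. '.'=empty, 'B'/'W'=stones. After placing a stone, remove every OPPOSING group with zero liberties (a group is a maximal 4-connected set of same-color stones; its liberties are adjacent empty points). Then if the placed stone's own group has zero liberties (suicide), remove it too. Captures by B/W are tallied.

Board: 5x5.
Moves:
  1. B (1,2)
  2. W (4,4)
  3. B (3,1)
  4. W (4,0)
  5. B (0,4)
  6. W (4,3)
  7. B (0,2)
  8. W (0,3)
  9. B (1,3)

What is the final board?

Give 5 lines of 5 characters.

Move 1: B@(1,2) -> caps B=0 W=0
Move 2: W@(4,4) -> caps B=0 W=0
Move 3: B@(3,1) -> caps B=0 W=0
Move 4: W@(4,0) -> caps B=0 W=0
Move 5: B@(0,4) -> caps B=0 W=0
Move 6: W@(4,3) -> caps B=0 W=0
Move 7: B@(0,2) -> caps B=0 W=0
Move 8: W@(0,3) -> caps B=0 W=0
Move 9: B@(1,3) -> caps B=1 W=0

Answer: ..B.B
..BB.
.....
.B...
W..WW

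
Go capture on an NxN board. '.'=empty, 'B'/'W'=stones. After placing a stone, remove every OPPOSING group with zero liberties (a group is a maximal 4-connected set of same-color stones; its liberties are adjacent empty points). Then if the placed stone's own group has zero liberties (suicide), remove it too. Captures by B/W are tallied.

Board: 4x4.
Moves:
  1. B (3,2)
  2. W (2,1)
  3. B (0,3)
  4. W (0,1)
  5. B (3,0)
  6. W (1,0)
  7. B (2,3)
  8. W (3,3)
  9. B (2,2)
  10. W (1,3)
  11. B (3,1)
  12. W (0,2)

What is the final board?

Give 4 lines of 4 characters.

Answer: .WW.
W..W
.WBB
BBB.

Derivation:
Move 1: B@(3,2) -> caps B=0 W=0
Move 2: W@(2,1) -> caps B=0 W=0
Move 3: B@(0,3) -> caps B=0 W=0
Move 4: W@(0,1) -> caps B=0 W=0
Move 5: B@(3,0) -> caps B=0 W=0
Move 6: W@(1,0) -> caps B=0 W=0
Move 7: B@(2,3) -> caps B=0 W=0
Move 8: W@(3,3) -> caps B=0 W=0
Move 9: B@(2,2) -> caps B=0 W=0
Move 10: W@(1,3) -> caps B=0 W=0
Move 11: B@(3,1) -> caps B=0 W=0
Move 12: W@(0,2) -> caps B=0 W=1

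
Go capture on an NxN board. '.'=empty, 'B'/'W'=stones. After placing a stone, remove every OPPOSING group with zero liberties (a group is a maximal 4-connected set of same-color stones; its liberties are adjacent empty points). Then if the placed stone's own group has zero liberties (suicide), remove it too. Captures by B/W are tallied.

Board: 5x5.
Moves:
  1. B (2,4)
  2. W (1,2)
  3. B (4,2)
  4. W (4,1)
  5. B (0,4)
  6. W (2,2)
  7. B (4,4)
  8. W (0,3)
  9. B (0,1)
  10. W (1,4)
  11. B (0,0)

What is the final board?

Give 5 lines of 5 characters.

Answer: BB.W.
..W.W
..W.B
.....
.WB.B

Derivation:
Move 1: B@(2,4) -> caps B=0 W=0
Move 2: W@(1,2) -> caps B=0 W=0
Move 3: B@(4,2) -> caps B=0 W=0
Move 4: W@(4,1) -> caps B=0 W=0
Move 5: B@(0,4) -> caps B=0 W=0
Move 6: W@(2,2) -> caps B=0 W=0
Move 7: B@(4,4) -> caps B=0 W=0
Move 8: W@(0,3) -> caps B=0 W=0
Move 9: B@(0,1) -> caps B=0 W=0
Move 10: W@(1,4) -> caps B=0 W=1
Move 11: B@(0,0) -> caps B=0 W=1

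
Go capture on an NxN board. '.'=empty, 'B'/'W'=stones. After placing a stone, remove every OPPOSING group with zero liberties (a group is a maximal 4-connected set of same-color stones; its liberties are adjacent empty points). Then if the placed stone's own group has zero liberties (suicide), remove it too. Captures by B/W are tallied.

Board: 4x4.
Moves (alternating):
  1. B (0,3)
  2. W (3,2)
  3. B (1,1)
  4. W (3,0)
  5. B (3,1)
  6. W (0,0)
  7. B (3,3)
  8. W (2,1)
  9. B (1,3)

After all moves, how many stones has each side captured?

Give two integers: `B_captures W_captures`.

Answer: 0 1

Derivation:
Move 1: B@(0,3) -> caps B=0 W=0
Move 2: W@(3,2) -> caps B=0 W=0
Move 3: B@(1,1) -> caps B=0 W=0
Move 4: W@(3,0) -> caps B=0 W=0
Move 5: B@(3,1) -> caps B=0 W=0
Move 6: W@(0,0) -> caps B=0 W=0
Move 7: B@(3,3) -> caps B=0 W=0
Move 8: W@(2,1) -> caps B=0 W=1
Move 9: B@(1,3) -> caps B=0 W=1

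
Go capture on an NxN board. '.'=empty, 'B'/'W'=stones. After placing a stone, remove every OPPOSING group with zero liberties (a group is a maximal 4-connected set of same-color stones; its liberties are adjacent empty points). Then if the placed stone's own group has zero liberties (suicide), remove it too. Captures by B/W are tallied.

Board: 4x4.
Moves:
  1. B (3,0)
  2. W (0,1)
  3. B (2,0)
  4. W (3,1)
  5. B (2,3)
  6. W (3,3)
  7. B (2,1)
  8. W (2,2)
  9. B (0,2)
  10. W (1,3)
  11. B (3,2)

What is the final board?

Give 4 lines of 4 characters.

Answer: .WB.
...W
BBW.
B.BW

Derivation:
Move 1: B@(3,0) -> caps B=0 W=0
Move 2: W@(0,1) -> caps B=0 W=0
Move 3: B@(2,0) -> caps B=0 W=0
Move 4: W@(3,1) -> caps B=0 W=0
Move 5: B@(2,3) -> caps B=0 W=0
Move 6: W@(3,3) -> caps B=0 W=0
Move 7: B@(2,1) -> caps B=0 W=0
Move 8: W@(2,2) -> caps B=0 W=0
Move 9: B@(0,2) -> caps B=0 W=0
Move 10: W@(1,3) -> caps B=0 W=1
Move 11: B@(3,2) -> caps B=1 W=1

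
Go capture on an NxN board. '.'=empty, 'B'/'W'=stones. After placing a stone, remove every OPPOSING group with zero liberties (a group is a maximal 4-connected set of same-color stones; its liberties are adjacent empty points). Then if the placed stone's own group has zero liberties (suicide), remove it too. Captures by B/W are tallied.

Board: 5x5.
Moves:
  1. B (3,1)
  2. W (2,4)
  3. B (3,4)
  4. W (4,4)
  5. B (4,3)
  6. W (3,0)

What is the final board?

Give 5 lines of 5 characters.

Answer: .....
.....
....W
WB..B
...B.

Derivation:
Move 1: B@(3,1) -> caps B=0 W=0
Move 2: W@(2,4) -> caps B=0 W=0
Move 3: B@(3,4) -> caps B=0 W=0
Move 4: W@(4,4) -> caps B=0 W=0
Move 5: B@(4,3) -> caps B=1 W=0
Move 6: W@(3,0) -> caps B=1 W=0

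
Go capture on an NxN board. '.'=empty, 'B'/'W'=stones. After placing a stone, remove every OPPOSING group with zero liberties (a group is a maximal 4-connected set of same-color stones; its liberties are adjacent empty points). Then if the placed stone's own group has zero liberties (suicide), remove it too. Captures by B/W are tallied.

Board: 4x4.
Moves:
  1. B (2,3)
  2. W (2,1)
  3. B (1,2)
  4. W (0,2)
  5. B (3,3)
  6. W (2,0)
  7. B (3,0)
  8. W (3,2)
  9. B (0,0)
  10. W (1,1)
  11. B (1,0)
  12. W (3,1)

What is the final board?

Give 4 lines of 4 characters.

Answer: B.W.
BWB.
WW.B
.WWB

Derivation:
Move 1: B@(2,3) -> caps B=0 W=0
Move 2: W@(2,1) -> caps B=0 W=0
Move 3: B@(1,2) -> caps B=0 W=0
Move 4: W@(0,2) -> caps B=0 W=0
Move 5: B@(3,3) -> caps B=0 W=0
Move 6: W@(2,0) -> caps B=0 W=0
Move 7: B@(3,0) -> caps B=0 W=0
Move 8: W@(3,2) -> caps B=0 W=0
Move 9: B@(0,0) -> caps B=0 W=0
Move 10: W@(1,1) -> caps B=0 W=0
Move 11: B@(1,0) -> caps B=0 W=0
Move 12: W@(3,1) -> caps B=0 W=1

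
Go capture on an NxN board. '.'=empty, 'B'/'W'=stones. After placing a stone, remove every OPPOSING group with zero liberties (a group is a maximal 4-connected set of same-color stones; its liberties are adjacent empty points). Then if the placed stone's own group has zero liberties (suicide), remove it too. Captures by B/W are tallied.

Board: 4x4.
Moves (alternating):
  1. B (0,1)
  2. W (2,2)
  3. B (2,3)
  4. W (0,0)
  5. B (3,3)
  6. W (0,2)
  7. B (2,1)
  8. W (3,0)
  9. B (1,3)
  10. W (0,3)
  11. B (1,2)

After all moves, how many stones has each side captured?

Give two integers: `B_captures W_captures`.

Answer: 2 0

Derivation:
Move 1: B@(0,1) -> caps B=0 W=0
Move 2: W@(2,2) -> caps B=0 W=0
Move 3: B@(2,3) -> caps B=0 W=0
Move 4: W@(0,0) -> caps B=0 W=0
Move 5: B@(3,3) -> caps B=0 W=0
Move 6: W@(0,2) -> caps B=0 W=0
Move 7: B@(2,1) -> caps B=0 W=0
Move 8: W@(3,0) -> caps B=0 W=0
Move 9: B@(1,3) -> caps B=0 W=0
Move 10: W@(0,3) -> caps B=0 W=0
Move 11: B@(1,2) -> caps B=2 W=0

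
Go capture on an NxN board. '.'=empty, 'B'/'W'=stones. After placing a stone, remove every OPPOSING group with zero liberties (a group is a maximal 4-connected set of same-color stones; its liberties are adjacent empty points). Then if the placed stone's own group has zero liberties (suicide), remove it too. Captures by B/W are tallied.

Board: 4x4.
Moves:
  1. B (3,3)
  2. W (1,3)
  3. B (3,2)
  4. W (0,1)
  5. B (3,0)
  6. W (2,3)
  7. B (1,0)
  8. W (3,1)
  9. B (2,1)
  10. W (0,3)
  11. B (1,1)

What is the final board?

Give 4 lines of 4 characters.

Answer: .W.W
BB.W
.B.W
B.BB

Derivation:
Move 1: B@(3,3) -> caps B=0 W=0
Move 2: W@(1,3) -> caps B=0 W=0
Move 3: B@(3,2) -> caps B=0 W=0
Move 4: W@(0,1) -> caps B=0 W=0
Move 5: B@(3,0) -> caps B=0 W=0
Move 6: W@(2,3) -> caps B=0 W=0
Move 7: B@(1,0) -> caps B=0 W=0
Move 8: W@(3,1) -> caps B=0 W=0
Move 9: B@(2,1) -> caps B=1 W=0
Move 10: W@(0,3) -> caps B=1 W=0
Move 11: B@(1,1) -> caps B=1 W=0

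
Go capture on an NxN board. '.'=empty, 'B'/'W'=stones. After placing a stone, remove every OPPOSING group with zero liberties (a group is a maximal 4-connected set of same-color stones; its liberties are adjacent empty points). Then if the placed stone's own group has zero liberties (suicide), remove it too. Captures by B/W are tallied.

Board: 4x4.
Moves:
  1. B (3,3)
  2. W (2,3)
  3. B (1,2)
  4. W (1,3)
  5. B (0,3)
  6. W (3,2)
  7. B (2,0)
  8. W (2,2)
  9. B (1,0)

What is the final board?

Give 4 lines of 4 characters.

Move 1: B@(3,3) -> caps B=0 W=0
Move 2: W@(2,3) -> caps B=0 W=0
Move 3: B@(1,2) -> caps B=0 W=0
Move 4: W@(1,3) -> caps B=0 W=0
Move 5: B@(0,3) -> caps B=0 W=0
Move 6: W@(3,2) -> caps B=0 W=1
Move 7: B@(2,0) -> caps B=0 W=1
Move 8: W@(2,2) -> caps B=0 W=1
Move 9: B@(1,0) -> caps B=0 W=1

Answer: ...B
B.BW
B.WW
..W.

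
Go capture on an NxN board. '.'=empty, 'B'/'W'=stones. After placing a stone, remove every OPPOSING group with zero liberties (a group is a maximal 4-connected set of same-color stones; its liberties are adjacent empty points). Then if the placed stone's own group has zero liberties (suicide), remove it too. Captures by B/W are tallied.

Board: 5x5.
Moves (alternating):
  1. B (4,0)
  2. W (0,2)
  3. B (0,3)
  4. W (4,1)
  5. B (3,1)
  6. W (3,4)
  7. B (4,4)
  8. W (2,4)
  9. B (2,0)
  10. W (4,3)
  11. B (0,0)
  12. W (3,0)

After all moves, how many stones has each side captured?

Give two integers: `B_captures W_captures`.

Answer: 0 2

Derivation:
Move 1: B@(4,0) -> caps B=0 W=0
Move 2: W@(0,2) -> caps B=0 W=0
Move 3: B@(0,3) -> caps B=0 W=0
Move 4: W@(4,1) -> caps B=0 W=0
Move 5: B@(3,1) -> caps B=0 W=0
Move 6: W@(3,4) -> caps B=0 W=0
Move 7: B@(4,4) -> caps B=0 W=0
Move 8: W@(2,4) -> caps B=0 W=0
Move 9: B@(2,0) -> caps B=0 W=0
Move 10: W@(4,3) -> caps B=0 W=1
Move 11: B@(0,0) -> caps B=0 W=1
Move 12: W@(3,0) -> caps B=0 W=2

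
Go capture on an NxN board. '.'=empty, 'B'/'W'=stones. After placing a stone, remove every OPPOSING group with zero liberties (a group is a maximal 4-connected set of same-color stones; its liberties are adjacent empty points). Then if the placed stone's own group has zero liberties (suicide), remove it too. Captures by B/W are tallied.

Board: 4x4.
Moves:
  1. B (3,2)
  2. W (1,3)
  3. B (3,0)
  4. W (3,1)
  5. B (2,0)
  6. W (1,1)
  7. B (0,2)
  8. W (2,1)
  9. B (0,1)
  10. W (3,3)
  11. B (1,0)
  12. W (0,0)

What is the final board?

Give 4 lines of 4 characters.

Answer: WBB.
.W.W
.W..
.WBW

Derivation:
Move 1: B@(3,2) -> caps B=0 W=0
Move 2: W@(1,3) -> caps B=0 W=0
Move 3: B@(3,0) -> caps B=0 W=0
Move 4: W@(3,1) -> caps B=0 W=0
Move 5: B@(2,0) -> caps B=0 W=0
Move 6: W@(1,1) -> caps B=0 W=0
Move 7: B@(0,2) -> caps B=0 W=0
Move 8: W@(2,1) -> caps B=0 W=0
Move 9: B@(0,1) -> caps B=0 W=0
Move 10: W@(3,3) -> caps B=0 W=0
Move 11: B@(1,0) -> caps B=0 W=0
Move 12: W@(0,0) -> caps B=0 W=3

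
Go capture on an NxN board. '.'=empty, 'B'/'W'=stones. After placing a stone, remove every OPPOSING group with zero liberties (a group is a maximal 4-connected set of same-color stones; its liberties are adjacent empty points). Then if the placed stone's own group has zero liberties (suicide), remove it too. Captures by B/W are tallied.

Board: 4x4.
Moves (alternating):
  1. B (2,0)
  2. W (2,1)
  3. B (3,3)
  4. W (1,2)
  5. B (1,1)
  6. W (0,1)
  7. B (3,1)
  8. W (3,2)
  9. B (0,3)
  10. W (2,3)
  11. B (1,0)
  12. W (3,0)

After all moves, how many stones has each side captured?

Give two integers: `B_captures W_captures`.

Answer: 0 2

Derivation:
Move 1: B@(2,0) -> caps B=0 W=0
Move 2: W@(2,1) -> caps B=0 W=0
Move 3: B@(3,3) -> caps B=0 W=0
Move 4: W@(1,2) -> caps B=0 W=0
Move 5: B@(1,1) -> caps B=0 W=0
Move 6: W@(0,1) -> caps B=0 W=0
Move 7: B@(3,1) -> caps B=0 W=0
Move 8: W@(3,2) -> caps B=0 W=0
Move 9: B@(0,3) -> caps B=0 W=0
Move 10: W@(2,3) -> caps B=0 W=1
Move 11: B@(1,0) -> caps B=0 W=1
Move 12: W@(3,0) -> caps B=0 W=2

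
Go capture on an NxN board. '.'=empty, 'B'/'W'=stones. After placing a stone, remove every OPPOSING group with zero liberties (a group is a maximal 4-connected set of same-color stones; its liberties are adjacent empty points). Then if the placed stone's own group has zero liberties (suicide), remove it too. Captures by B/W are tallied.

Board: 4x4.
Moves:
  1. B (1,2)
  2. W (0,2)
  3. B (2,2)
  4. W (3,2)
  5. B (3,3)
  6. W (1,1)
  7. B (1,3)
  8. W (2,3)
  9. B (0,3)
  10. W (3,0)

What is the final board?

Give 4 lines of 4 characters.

Move 1: B@(1,2) -> caps B=0 W=0
Move 2: W@(0,2) -> caps B=0 W=0
Move 3: B@(2,2) -> caps B=0 W=0
Move 4: W@(3,2) -> caps B=0 W=0
Move 5: B@(3,3) -> caps B=0 W=0
Move 6: W@(1,1) -> caps B=0 W=0
Move 7: B@(1,3) -> caps B=0 W=0
Move 8: W@(2,3) -> caps B=0 W=1
Move 9: B@(0,3) -> caps B=0 W=1
Move 10: W@(3,0) -> caps B=0 W=1

Answer: ..WB
.WBB
..BW
W.W.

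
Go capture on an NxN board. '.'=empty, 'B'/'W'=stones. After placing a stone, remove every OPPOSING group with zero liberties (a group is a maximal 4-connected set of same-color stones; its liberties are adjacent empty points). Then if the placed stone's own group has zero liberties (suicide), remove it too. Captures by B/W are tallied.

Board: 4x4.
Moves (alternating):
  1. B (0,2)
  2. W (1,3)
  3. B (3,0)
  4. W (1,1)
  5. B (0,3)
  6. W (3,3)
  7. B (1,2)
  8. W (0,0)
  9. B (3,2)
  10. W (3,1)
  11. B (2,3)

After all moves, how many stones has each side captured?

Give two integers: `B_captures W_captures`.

Answer: 2 0

Derivation:
Move 1: B@(0,2) -> caps B=0 W=0
Move 2: W@(1,3) -> caps B=0 W=0
Move 3: B@(3,0) -> caps B=0 W=0
Move 4: W@(1,1) -> caps B=0 W=0
Move 5: B@(0,3) -> caps B=0 W=0
Move 6: W@(3,3) -> caps B=0 W=0
Move 7: B@(1,2) -> caps B=0 W=0
Move 8: W@(0,0) -> caps B=0 W=0
Move 9: B@(3,2) -> caps B=0 W=0
Move 10: W@(3,1) -> caps B=0 W=0
Move 11: B@(2,3) -> caps B=2 W=0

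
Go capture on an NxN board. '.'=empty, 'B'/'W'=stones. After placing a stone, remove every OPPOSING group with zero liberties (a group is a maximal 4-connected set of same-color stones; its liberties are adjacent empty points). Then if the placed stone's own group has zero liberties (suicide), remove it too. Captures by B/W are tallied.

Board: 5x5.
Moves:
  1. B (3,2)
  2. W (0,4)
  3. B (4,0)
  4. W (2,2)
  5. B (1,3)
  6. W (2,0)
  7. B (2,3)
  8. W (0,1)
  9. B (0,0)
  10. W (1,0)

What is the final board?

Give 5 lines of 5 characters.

Answer: .W..W
W..B.
W.WB.
..B..
B....

Derivation:
Move 1: B@(3,2) -> caps B=0 W=0
Move 2: W@(0,4) -> caps B=0 W=0
Move 3: B@(4,0) -> caps B=0 W=0
Move 4: W@(2,2) -> caps B=0 W=0
Move 5: B@(1,3) -> caps B=0 W=0
Move 6: W@(2,0) -> caps B=0 W=0
Move 7: B@(2,3) -> caps B=0 W=0
Move 8: W@(0,1) -> caps B=0 W=0
Move 9: B@(0,0) -> caps B=0 W=0
Move 10: W@(1,0) -> caps B=0 W=1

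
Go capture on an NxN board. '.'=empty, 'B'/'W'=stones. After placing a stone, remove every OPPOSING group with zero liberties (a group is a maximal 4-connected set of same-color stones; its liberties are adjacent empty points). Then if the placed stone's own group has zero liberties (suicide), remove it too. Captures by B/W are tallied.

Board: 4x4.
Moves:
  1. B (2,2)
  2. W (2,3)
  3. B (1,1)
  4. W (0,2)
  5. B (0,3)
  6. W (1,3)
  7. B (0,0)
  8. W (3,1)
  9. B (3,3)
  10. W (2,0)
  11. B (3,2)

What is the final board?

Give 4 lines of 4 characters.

Move 1: B@(2,2) -> caps B=0 W=0
Move 2: W@(2,3) -> caps B=0 W=0
Move 3: B@(1,1) -> caps B=0 W=0
Move 4: W@(0,2) -> caps B=0 W=0
Move 5: B@(0,3) -> caps B=0 W=0
Move 6: W@(1,3) -> caps B=0 W=1
Move 7: B@(0,0) -> caps B=0 W=1
Move 8: W@(3,1) -> caps B=0 W=1
Move 9: B@(3,3) -> caps B=0 W=1
Move 10: W@(2,0) -> caps B=0 W=1
Move 11: B@(3,2) -> caps B=0 W=1

Answer: B.W.
.B.W
W.BW
.WBB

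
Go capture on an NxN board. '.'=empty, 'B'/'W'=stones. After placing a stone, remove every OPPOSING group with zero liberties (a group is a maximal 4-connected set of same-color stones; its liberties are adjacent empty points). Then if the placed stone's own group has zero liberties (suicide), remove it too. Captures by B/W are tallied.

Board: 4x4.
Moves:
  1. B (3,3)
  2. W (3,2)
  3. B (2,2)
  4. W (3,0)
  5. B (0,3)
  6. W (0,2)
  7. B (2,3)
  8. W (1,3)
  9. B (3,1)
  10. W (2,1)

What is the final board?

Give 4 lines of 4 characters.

Answer: ..W.
...W
.WBB
WB.B

Derivation:
Move 1: B@(3,3) -> caps B=0 W=0
Move 2: W@(3,2) -> caps B=0 W=0
Move 3: B@(2,2) -> caps B=0 W=0
Move 4: W@(3,0) -> caps B=0 W=0
Move 5: B@(0,3) -> caps B=0 W=0
Move 6: W@(0,2) -> caps B=0 W=0
Move 7: B@(2,3) -> caps B=0 W=0
Move 8: W@(1,3) -> caps B=0 W=1
Move 9: B@(3,1) -> caps B=1 W=1
Move 10: W@(2,1) -> caps B=1 W=1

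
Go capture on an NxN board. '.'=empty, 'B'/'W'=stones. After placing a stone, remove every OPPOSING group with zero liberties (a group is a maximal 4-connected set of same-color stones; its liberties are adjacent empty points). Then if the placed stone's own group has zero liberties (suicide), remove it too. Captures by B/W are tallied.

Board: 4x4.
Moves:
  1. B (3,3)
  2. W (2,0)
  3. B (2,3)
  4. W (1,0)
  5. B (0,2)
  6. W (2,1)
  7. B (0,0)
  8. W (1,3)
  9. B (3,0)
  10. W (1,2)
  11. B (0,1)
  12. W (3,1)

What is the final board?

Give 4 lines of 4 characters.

Move 1: B@(3,3) -> caps B=0 W=0
Move 2: W@(2,0) -> caps B=0 W=0
Move 3: B@(2,3) -> caps B=0 W=0
Move 4: W@(1,0) -> caps B=0 W=0
Move 5: B@(0,2) -> caps B=0 W=0
Move 6: W@(2,1) -> caps B=0 W=0
Move 7: B@(0,0) -> caps B=0 W=0
Move 8: W@(1,3) -> caps B=0 W=0
Move 9: B@(3,0) -> caps B=0 W=0
Move 10: W@(1,2) -> caps B=0 W=0
Move 11: B@(0,1) -> caps B=0 W=0
Move 12: W@(3,1) -> caps B=0 W=1

Answer: BBB.
W.WW
WW.B
.W.B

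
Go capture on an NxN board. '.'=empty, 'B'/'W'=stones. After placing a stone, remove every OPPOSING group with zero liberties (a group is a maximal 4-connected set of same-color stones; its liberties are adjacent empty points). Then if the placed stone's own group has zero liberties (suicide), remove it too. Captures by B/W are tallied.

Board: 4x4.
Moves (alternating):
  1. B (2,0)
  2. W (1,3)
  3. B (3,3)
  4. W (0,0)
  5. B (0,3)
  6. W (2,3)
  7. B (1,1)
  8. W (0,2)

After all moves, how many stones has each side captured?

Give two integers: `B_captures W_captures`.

Answer: 0 1

Derivation:
Move 1: B@(2,0) -> caps B=0 W=0
Move 2: W@(1,3) -> caps B=0 W=0
Move 3: B@(3,3) -> caps B=0 W=0
Move 4: W@(0,0) -> caps B=0 W=0
Move 5: B@(0,3) -> caps B=0 W=0
Move 6: W@(2,3) -> caps B=0 W=0
Move 7: B@(1,1) -> caps B=0 W=0
Move 8: W@(0,2) -> caps B=0 W=1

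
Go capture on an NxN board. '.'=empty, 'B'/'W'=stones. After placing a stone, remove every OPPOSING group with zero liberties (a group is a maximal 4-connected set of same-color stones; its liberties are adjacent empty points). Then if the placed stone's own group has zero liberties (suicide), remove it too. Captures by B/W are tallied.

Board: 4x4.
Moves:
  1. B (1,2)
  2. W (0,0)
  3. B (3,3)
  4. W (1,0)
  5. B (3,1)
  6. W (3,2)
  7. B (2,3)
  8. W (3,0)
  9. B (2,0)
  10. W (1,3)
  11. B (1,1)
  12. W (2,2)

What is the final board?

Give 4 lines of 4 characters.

Answer: W...
WBBW
B.W.
.BW.

Derivation:
Move 1: B@(1,2) -> caps B=0 W=0
Move 2: W@(0,0) -> caps B=0 W=0
Move 3: B@(3,3) -> caps B=0 W=0
Move 4: W@(1,0) -> caps B=0 W=0
Move 5: B@(3,1) -> caps B=0 W=0
Move 6: W@(3,2) -> caps B=0 W=0
Move 7: B@(2,3) -> caps B=0 W=0
Move 8: W@(3,0) -> caps B=0 W=0
Move 9: B@(2,0) -> caps B=1 W=0
Move 10: W@(1,3) -> caps B=1 W=0
Move 11: B@(1,1) -> caps B=1 W=0
Move 12: W@(2,2) -> caps B=1 W=2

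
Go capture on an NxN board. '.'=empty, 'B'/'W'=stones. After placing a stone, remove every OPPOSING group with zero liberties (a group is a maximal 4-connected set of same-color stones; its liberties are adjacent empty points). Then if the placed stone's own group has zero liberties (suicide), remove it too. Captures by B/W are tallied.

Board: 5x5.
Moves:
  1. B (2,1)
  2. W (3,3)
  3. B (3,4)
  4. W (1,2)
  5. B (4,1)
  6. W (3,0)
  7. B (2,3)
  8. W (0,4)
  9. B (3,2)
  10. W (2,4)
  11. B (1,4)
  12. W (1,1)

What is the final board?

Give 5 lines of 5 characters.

Answer: ....W
.WW.B
.B.B.
W.BWB
.B...

Derivation:
Move 1: B@(2,1) -> caps B=0 W=0
Move 2: W@(3,3) -> caps B=0 W=0
Move 3: B@(3,4) -> caps B=0 W=0
Move 4: W@(1,2) -> caps B=0 W=0
Move 5: B@(4,1) -> caps B=0 W=0
Move 6: W@(3,0) -> caps B=0 W=0
Move 7: B@(2,3) -> caps B=0 W=0
Move 8: W@(0,4) -> caps B=0 W=0
Move 9: B@(3,2) -> caps B=0 W=0
Move 10: W@(2,4) -> caps B=0 W=0
Move 11: B@(1,4) -> caps B=1 W=0
Move 12: W@(1,1) -> caps B=1 W=0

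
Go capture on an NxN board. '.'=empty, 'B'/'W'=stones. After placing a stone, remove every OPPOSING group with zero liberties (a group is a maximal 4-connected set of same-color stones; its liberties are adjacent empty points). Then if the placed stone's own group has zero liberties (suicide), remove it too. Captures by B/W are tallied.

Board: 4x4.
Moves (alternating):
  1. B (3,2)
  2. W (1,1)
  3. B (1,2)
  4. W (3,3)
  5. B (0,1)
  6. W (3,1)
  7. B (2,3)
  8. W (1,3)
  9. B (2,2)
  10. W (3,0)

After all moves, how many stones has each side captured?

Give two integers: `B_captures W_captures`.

Move 1: B@(3,2) -> caps B=0 W=0
Move 2: W@(1,1) -> caps B=0 W=0
Move 3: B@(1,2) -> caps B=0 W=0
Move 4: W@(3,3) -> caps B=0 W=0
Move 5: B@(0,1) -> caps B=0 W=0
Move 6: W@(3,1) -> caps B=0 W=0
Move 7: B@(2,3) -> caps B=1 W=0
Move 8: W@(1,3) -> caps B=1 W=0
Move 9: B@(2,2) -> caps B=1 W=0
Move 10: W@(3,0) -> caps B=1 W=0

Answer: 1 0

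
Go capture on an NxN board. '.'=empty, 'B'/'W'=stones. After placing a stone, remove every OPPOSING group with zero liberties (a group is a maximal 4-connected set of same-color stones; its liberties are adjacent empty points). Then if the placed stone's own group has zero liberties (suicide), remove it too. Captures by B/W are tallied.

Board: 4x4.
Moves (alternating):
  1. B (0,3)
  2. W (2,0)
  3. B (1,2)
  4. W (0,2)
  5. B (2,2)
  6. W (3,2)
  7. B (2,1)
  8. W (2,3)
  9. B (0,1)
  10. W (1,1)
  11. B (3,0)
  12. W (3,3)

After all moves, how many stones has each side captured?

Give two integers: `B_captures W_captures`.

Answer: 1 0

Derivation:
Move 1: B@(0,3) -> caps B=0 W=0
Move 2: W@(2,0) -> caps B=0 W=0
Move 3: B@(1,2) -> caps B=0 W=0
Move 4: W@(0,2) -> caps B=0 W=0
Move 5: B@(2,2) -> caps B=0 W=0
Move 6: W@(3,2) -> caps B=0 W=0
Move 7: B@(2,1) -> caps B=0 W=0
Move 8: W@(2,3) -> caps B=0 W=0
Move 9: B@(0,1) -> caps B=1 W=0
Move 10: W@(1,1) -> caps B=1 W=0
Move 11: B@(3,0) -> caps B=1 W=0
Move 12: W@(3,3) -> caps B=1 W=0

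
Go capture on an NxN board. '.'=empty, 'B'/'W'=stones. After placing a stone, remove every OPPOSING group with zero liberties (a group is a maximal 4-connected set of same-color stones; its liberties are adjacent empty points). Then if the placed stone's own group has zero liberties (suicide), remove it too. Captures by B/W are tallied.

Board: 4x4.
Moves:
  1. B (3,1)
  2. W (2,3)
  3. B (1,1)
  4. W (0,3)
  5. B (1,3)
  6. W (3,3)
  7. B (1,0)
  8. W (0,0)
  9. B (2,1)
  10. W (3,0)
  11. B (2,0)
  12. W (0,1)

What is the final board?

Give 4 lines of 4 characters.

Move 1: B@(3,1) -> caps B=0 W=0
Move 2: W@(2,3) -> caps B=0 W=0
Move 3: B@(1,1) -> caps B=0 W=0
Move 4: W@(0,3) -> caps B=0 W=0
Move 5: B@(1,3) -> caps B=0 W=0
Move 6: W@(3,3) -> caps B=0 W=0
Move 7: B@(1,0) -> caps B=0 W=0
Move 8: W@(0,0) -> caps B=0 W=0
Move 9: B@(2,1) -> caps B=0 W=0
Move 10: W@(3,0) -> caps B=0 W=0
Move 11: B@(2,0) -> caps B=1 W=0
Move 12: W@(0,1) -> caps B=1 W=0

Answer: WW.W
BB.B
BB.W
.B.W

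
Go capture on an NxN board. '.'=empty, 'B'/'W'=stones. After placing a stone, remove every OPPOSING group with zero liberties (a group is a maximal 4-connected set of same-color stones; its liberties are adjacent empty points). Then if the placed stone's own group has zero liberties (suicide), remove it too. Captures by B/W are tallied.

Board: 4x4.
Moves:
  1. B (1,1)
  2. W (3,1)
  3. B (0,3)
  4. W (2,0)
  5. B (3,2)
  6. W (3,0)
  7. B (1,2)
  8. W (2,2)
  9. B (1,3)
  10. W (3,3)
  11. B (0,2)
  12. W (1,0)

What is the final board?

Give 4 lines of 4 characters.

Move 1: B@(1,1) -> caps B=0 W=0
Move 2: W@(3,1) -> caps B=0 W=0
Move 3: B@(0,3) -> caps B=0 W=0
Move 4: W@(2,0) -> caps B=0 W=0
Move 5: B@(3,2) -> caps B=0 W=0
Move 6: W@(3,0) -> caps B=0 W=0
Move 7: B@(1,2) -> caps B=0 W=0
Move 8: W@(2,2) -> caps B=0 W=0
Move 9: B@(1,3) -> caps B=0 W=0
Move 10: W@(3,3) -> caps B=0 W=1
Move 11: B@(0,2) -> caps B=0 W=1
Move 12: W@(1,0) -> caps B=0 W=1

Answer: ..BB
WBBB
W.W.
WW.W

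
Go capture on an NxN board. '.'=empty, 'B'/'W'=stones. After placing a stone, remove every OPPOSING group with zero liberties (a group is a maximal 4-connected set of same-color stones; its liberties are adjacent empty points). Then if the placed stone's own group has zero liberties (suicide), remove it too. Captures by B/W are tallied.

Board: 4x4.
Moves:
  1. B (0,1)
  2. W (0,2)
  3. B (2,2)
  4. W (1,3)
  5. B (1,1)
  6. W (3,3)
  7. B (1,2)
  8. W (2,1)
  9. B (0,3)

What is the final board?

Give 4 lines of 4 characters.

Answer: .B.B
.BBW
.WB.
...W

Derivation:
Move 1: B@(0,1) -> caps B=0 W=0
Move 2: W@(0,2) -> caps B=0 W=0
Move 3: B@(2,2) -> caps B=0 W=0
Move 4: W@(1,3) -> caps B=0 W=0
Move 5: B@(1,1) -> caps B=0 W=0
Move 6: W@(3,3) -> caps B=0 W=0
Move 7: B@(1,2) -> caps B=0 W=0
Move 8: W@(2,1) -> caps B=0 W=0
Move 9: B@(0,3) -> caps B=1 W=0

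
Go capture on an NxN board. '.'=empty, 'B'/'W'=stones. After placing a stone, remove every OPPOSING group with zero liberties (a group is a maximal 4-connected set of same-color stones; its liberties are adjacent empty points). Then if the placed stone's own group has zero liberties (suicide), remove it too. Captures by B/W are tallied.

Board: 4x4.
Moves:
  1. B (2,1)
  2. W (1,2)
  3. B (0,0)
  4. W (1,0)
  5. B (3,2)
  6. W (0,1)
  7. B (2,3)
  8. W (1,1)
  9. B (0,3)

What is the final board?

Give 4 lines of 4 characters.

Answer: .W.B
WWW.
.B.B
..B.

Derivation:
Move 1: B@(2,1) -> caps B=0 W=0
Move 2: W@(1,2) -> caps B=0 W=0
Move 3: B@(0,0) -> caps B=0 W=0
Move 4: W@(1,0) -> caps B=0 W=0
Move 5: B@(3,2) -> caps B=0 W=0
Move 6: W@(0,1) -> caps B=0 W=1
Move 7: B@(2,3) -> caps B=0 W=1
Move 8: W@(1,1) -> caps B=0 W=1
Move 9: B@(0,3) -> caps B=0 W=1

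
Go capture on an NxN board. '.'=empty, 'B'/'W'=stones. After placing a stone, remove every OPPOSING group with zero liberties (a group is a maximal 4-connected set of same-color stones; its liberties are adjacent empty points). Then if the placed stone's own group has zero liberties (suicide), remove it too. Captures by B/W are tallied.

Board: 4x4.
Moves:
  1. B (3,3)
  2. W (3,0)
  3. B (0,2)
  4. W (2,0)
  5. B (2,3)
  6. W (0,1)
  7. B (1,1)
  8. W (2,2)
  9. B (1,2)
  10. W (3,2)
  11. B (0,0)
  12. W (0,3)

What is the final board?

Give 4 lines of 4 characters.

Move 1: B@(3,3) -> caps B=0 W=0
Move 2: W@(3,0) -> caps B=0 W=0
Move 3: B@(0,2) -> caps B=0 W=0
Move 4: W@(2,0) -> caps B=0 W=0
Move 5: B@(2,3) -> caps B=0 W=0
Move 6: W@(0,1) -> caps B=0 W=0
Move 7: B@(1,1) -> caps B=0 W=0
Move 8: W@(2,2) -> caps B=0 W=0
Move 9: B@(1,2) -> caps B=0 W=0
Move 10: W@(3,2) -> caps B=0 W=0
Move 11: B@(0,0) -> caps B=1 W=0
Move 12: W@(0,3) -> caps B=1 W=0

Answer: B.BW
.BB.
W.WB
W.WB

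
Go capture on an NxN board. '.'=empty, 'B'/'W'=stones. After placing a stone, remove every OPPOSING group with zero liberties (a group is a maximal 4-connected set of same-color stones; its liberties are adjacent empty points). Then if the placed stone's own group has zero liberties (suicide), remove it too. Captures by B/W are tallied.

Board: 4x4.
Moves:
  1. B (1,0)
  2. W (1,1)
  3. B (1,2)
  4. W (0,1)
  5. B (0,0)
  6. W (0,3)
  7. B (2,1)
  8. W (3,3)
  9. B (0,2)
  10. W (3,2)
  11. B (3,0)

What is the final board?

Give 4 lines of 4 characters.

Answer: B.BW
B.B.
.B..
B.WW

Derivation:
Move 1: B@(1,0) -> caps B=0 W=0
Move 2: W@(1,1) -> caps B=0 W=0
Move 3: B@(1,2) -> caps B=0 W=0
Move 4: W@(0,1) -> caps B=0 W=0
Move 5: B@(0,0) -> caps B=0 W=0
Move 6: W@(0,3) -> caps B=0 W=0
Move 7: B@(2,1) -> caps B=0 W=0
Move 8: W@(3,3) -> caps B=0 W=0
Move 9: B@(0,2) -> caps B=2 W=0
Move 10: W@(3,2) -> caps B=2 W=0
Move 11: B@(3,0) -> caps B=2 W=0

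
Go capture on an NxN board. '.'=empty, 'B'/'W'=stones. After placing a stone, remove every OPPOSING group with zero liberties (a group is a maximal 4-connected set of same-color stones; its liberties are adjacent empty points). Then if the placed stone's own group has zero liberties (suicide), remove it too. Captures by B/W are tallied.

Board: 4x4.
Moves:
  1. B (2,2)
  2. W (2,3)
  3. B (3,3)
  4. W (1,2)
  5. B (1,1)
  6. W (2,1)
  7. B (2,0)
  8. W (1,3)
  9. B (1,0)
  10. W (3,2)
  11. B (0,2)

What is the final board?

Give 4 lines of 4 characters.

Answer: ..B.
BBWW
BW.W
..W.

Derivation:
Move 1: B@(2,2) -> caps B=0 W=0
Move 2: W@(2,3) -> caps B=0 W=0
Move 3: B@(3,3) -> caps B=0 W=0
Move 4: W@(1,2) -> caps B=0 W=0
Move 5: B@(1,1) -> caps B=0 W=0
Move 6: W@(2,1) -> caps B=0 W=0
Move 7: B@(2,0) -> caps B=0 W=0
Move 8: W@(1,3) -> caps B=0 W=0
Move 9: B@(1,0) -> caps B=0 W=0
Move 10: W@(3,2) -> caps B=0 W=2
Move 11: B@(0,2) -> caps B=0 W=2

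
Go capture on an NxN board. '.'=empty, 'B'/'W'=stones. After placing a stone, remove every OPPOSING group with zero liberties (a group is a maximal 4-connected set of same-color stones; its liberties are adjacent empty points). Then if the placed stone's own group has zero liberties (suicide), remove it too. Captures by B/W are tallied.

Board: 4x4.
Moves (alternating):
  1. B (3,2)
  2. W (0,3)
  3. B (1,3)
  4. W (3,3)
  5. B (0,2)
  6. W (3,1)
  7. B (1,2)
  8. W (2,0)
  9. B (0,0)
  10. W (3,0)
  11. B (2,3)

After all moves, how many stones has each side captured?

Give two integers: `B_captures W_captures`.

Answer: 2 0

Derivation:
Move 1: B@(3,2) -> caps B=0 W=0
Move 2: W@(0,3) -> caps B=0 W=0
Move 3: B@(1,3) -> caps B=0 W=0
Move 4: W@(3,3) -> caps B=0 W=0
Move 5: B@(0,2) -> caps B=1 W=0
Move 6: W@(3,1) -> caps B=1 W=0
Move 7: B@(1,2) -> caps B=1 W=0
Move 8: W@(2,0) -> caps B=1 W=0
Move 9: B@(0,0) -> caps B=1 W=0
Move 10: W@(3,0) -> caps B=1 W=0
Move 11: B@(2,3) -> caps B=2 W=0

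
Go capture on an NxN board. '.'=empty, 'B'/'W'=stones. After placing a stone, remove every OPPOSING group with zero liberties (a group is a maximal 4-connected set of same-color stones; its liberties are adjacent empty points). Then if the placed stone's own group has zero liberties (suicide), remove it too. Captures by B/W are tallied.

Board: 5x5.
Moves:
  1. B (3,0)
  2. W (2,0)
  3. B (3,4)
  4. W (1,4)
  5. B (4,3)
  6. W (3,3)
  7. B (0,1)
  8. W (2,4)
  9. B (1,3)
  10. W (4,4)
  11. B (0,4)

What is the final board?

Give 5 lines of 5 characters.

Move 1: B@(3,0) -> caps B=0 W=0
Move 2: W@(2,0) -> caps B=0 W=0
Move 3: B@(3,4) -> caps B=0 W=0
Move 4: W@(1,4) -> caps B=0 W=0
Move 5: B@(4,3) -> caps B=0 W=0
Move 6: W@(3,3) -> caps B=0 W=0
Move 7: B@(0,1) -> caps B=0 W=0
Move 8: W@(2,4) -> caps B=0 W=0
Move 9: B@(1,3) -> caps B=0 W=0
Move 10: W@(4,4) -> caps B=0 W=1
Move 11: B@(0,4) -> caps B=0 W=1

Answer: .B..B
...BW
W...W
B..W.
...BW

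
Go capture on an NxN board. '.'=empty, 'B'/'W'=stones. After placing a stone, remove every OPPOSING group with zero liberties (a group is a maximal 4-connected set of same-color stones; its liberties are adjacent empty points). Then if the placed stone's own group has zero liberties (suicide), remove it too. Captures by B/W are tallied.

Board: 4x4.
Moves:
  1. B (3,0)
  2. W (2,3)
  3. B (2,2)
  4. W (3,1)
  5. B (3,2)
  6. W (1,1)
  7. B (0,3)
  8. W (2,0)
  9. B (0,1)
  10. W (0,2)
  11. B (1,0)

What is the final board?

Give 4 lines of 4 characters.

Answer: .BWB
BW..
W.BW
.WB.

Derivation:
Move 1: B@(3,0) -> caps B=0 W=0
Move 2: W@(2,3) -> caps B=0 W=0
Move 3: B@(2,2) -> caps B=0 W=0
Move 4: W@(3,1) -> caps B=0 W=0
Move 5: B@(3,2) -> caps B=0 W=0
Move 6: W@(1,1) -> caps B=0 W=0
Move 7: B@(0,3) -> caps B=0 W=0
Move 8: W@(2,0) -> caps B=0 W=1
Move 9: B@(0,1) -> caps B=0 W=1
Move 10: W@(0,2) -> caps B=0 W=1
Move 11: B@(1,0) -> caps B=0 W=1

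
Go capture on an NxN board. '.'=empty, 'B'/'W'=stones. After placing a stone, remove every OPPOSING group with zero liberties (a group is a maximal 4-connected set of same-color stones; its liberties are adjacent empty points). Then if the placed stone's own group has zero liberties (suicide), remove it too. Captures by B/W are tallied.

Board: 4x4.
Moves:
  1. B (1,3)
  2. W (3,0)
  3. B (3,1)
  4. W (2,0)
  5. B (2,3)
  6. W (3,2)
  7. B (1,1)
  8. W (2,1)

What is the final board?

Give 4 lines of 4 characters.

Move 1: B@(1,3) -> caps B=0 W=0
Move 2: W@(3,0) -> caps B=0 W=0
Move 3: B@(3,1) -> caps B=0 W=0
Move 4: W@(2,0) -> caps B=0 W=0
Move 5: B@(2,3) -> caps B=0 W=0
Move 6: W@(3,2) -> caps B=0 W=0
Move 7: B@(1,1) -> caps B=0 W=0
Move 8: W@(2,1) -> caps B=0 W=1

Answer: ....
.B.B
WW.B
W.W.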